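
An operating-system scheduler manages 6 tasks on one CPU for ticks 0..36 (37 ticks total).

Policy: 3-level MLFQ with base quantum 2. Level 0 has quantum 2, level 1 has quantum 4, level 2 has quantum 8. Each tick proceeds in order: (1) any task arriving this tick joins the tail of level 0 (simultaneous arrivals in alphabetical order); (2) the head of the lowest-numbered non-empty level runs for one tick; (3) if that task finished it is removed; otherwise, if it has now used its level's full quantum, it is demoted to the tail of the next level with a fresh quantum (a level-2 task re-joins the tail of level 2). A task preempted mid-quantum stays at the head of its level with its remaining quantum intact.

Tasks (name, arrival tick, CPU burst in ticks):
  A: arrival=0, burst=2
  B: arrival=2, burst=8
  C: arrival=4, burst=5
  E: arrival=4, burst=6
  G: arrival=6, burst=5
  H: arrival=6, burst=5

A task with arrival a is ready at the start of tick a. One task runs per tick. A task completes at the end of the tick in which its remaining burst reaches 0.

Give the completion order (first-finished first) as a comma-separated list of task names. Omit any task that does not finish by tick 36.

completion order = A, C, E, G, H, B

t=0: L0/L1/L2 = A/-/- → run A
t=1: L0/L1/L2 = A/-/- → run A
t=2: L0/L1/L2 = B/-/- → run B
t=3: L0/L1/L2 = B/-/- → run B
t=4: L0/L1/L2 = CE/B/- → run C
t=5: L0/L1/L2 = CE/B/- → run C
t=6: L0/L1/L2 = EGH/BC/- → run E
t=7: L0/L1/L2 = EGH/BC/- → run E
t=8: L0/L1/L2 = GH/BCE/- → run G
t=9: L0/L1/L2 = GH/BCE/- → run G
t=10: L0/L1/L2 = H/BCEG/- → run H
t=11: L0/L1/L2 = H/BCEG/- → run H
t=12: L0/L1/L2 = -/BCEGH/- → run B
t=13: L0/L1/L2 = -/BCEGH/- → run B
t=14: L0/L1/L2 = -/BCEGH/- → run B
t=15: L0/L1/L2 = -/BCEGH/- → run B
t=16: L0/L1/L2 = -/CEGH/B → run C
t=17: L0/L1/L2 = -/CEGH/B → run C
t=18: L0/L1/L2 = -/CEGH/B → run C
t=19: L0/L1/L2 = -/EGH/B → run E
t=20: L0/L1/L2 = -/EGH/B → run E
t=21: L0/L1/L2 = -/EGH/B → run E
t=22: L0/L1/L2 = -/EGH/B → run E
t=23: L0/L1/L2 = -/GH/B → run G
t=24: L0/L1/L2 = -/GH/B → run G
t=25: L0/L1/L2 = -/GH/B → run G
t=26: L0/L1/L2 = -/H/B → run H
t=27: L0/L1/L2 = -/H/B → run H
t=28: L0/L1/L2 = -/H/B → run H
t=29: L0/L1/L2 = -/-/B → run B
t=30: L0/L1/L2 = -/-/B → run B
t=31: (idle)
t=32: (idle)
t=33: (idle)
t=34: (idle)
t=35: (idle)
t=36: (idle)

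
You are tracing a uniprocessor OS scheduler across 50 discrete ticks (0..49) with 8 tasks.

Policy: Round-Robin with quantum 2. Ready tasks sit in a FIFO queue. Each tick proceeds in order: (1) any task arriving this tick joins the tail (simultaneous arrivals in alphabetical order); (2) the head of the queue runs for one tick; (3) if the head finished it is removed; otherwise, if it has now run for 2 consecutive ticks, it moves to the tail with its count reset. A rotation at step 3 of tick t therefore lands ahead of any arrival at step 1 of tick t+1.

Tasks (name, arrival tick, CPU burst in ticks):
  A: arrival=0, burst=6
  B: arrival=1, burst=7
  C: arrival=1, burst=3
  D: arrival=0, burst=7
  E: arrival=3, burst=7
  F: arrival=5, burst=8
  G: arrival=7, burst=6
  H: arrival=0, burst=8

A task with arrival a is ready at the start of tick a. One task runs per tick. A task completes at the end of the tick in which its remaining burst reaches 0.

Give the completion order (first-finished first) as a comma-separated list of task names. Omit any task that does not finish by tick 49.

completion order = C, A, D, H, G, B, E

t=0: queue=[A,D,H] q_used=0 → run A
t=1: queue=[A,D,H,B,C] q_used=1 → run A
t=2: queue=[D,H,B,C,A] q_used=0 → run D
t=3: queue=[D,H,B,C,A,E] q_used=1 → run D
t=4: queue=[H,B,C,A,E,D] q_used=0 → run H
t=5: queue=[H,B,C,A,E,D,F] q_used=1 → run H
t=6: queue=[B,C,A,E,D,F,H] q_used=0 → run B
t=7: queue=[B,C,A,E,D,F,H,G] q_used=1 → run B
t=8: queue=[C,A,E,D,F,H,G,B] q_used=0 → run C
t=9: queue=[C,A,E,D,F,H,G,B] q_used=1 → run C
t=10: queue=[A,E,D,F,H,G,B,C] q_used=0 → run A
t=11: queue=[A,E,D,F,H,G,B,C] q_used=1 → run A
t=12: queue=[E,D,F,H,G,B,C,A] q_used=0 → run E
t=13: queue=[E,D,F,H,G,B,C,A] q_used=1 → run E
t=14: queue=[D,F,H,G,B,C,A,E] q_used=0 → run D
t=15: queue=[D,F,H,G,B,C,A,E] q_used=1 → run D
t=16: queue=[F,H,G,B,C,A,E,D] q_used=0 → run F
t=17: queue=[F,H,G,B,C,A,E,D] q_used=1 → run F
t=18: queue=[H,G,B,C,A,E,D,F] q_used=0 → run H
t=19: queue=[H,G,B,C,A,E,D,F] q_used=1 → run H
t=20: queue=[G,B,C,A,E,D,F,H] q_used=0 → run G
t=21: queue=[G,B,C,A,E,D,F,H] q_used=1 → run G
t=22: queue=[B,C,A,E,D,F,H,G] q_used=0 → run B
t=23: queue=[B,C,A,E,D,F,H,G] q_used=1 → run B
t=24: queue=[C,A,E,D,F,H,G,B] q_used=0 → run C
t=25: queue=[A,E,D,F,H,G,B] q_used=0 → run A
t=26: queue=[A,E,D,F,H,G,B] q_used=1 → run A
t=27: queue=[E,D,F,H,G,B] q_used=0 → run E
t=28: queue=[E,D,F,H,G,B] q_used=1 → run E
t=29: queue=[D,F,H,G,B,E] q_used=0 → run D
t=30: queue=[D,F,H,G,B,E] q_used=1 → run D
t=31: queue=[F,H,G,B,E,D] q_used=0 → run F
t=32: queue=[F,H,G,B,E,D] q_used=1 → run F
t=33: queue=[H,G,B,E,D,F] q_used=0 → run H
t=34: queue=[H,G,B,E,D,F] q_used=1 → run H
t=35: queue=[G,B,E,D,F,H] q_used=0 → run G
t=36: queue=[G,B,E,D,F,H] q_used=1 → run G
t=37: queue=[B,E,D,F,H,G] q_used=0 → run B
t=38: queue=[B,E,D,F,H,G] q_used=1 → run B
t=39: queue=[E,D,F,H,G,B] q_used=0 → run E
t=40: queue=[E,D,F,H,G,B] q_used=1 → run E
t=41: queue=[D,F,H,G,B,E] q_used=0 → run D
t=42: queue=[F,H,G,B,E] q_used=0 → run F
t=43: queue=[F,H,G,B,E] q_used=1 → run F
t=44: queue=[H,G,B,E,F] q_used=0 → run H
t=45: queue=[H,G,B,E,F] q_used=1 → run H
t=46: queue=[G,B,E,F] q_used=0 → run G
t=47: queue=[G,B,E,F] q_used=1 → run G
t=48: queue=[B,E,F] q_used=0 → run B
t=49: queue=[E,F] q_used=0 → run E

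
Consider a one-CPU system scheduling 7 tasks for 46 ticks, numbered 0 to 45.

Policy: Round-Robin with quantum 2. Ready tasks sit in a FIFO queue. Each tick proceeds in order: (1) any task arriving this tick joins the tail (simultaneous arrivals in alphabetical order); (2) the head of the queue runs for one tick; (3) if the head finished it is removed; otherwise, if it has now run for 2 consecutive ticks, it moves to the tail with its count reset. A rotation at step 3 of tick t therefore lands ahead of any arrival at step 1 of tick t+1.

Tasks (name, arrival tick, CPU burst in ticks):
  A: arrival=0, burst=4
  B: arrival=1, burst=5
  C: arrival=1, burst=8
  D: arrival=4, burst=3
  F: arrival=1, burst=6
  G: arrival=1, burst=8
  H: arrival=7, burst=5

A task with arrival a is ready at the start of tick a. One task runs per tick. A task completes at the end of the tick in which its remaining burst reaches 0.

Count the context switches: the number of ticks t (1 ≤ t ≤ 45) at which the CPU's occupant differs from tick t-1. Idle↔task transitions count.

context switches = 21

t=0: queue=[A] q_used=0 → run A
t=1: queue=[A,B,C,F,G] q_used=1 → run A
t=2: queue=[B,C,F,G,A] q_used=0 → run B
t=3: queue=[B,C,F,G,A] q_used=1 → run B
t=4: queue=[C,F,G,A,B,D] q_used=0 → run C
t=5: queue=[C,F,G,A,B,D] q_used=1 → run C
t=6: queue=[F,G,A,B,D,C] q_used=0 → run F
t=7: queue=[F,G,A,B,D,C,H] q_used=1 → run F
t=8: queue=[G,A,B,D,C,H,F] q_used=0 → run G
t=9: queue=[G,A,B,D,C,H,F] q_used=1 → run G
t=10: queue=[A,B,D,C,H,F,G] q_used=0 → run A
t=11: queue=[A,B,D,C,H,F,G] q_used=1 → run A
t=12: queue=[B,D,C,H,F,G] q_used=0 → run B
t=13: queue=[B,D,C,H,F,G] q_used=1 → run B
t=14: queue=[D,C,H,F,G,B] q_used=0 → run D
t=15: queue=[D,C,H,F,G,B] q_used=1 → run D
t=16: queue=[C,H,F,G,B,D] q_used=0 → run C
t=17: queue=[C,H,F,G,B,D] q_used=1 → run C
t=18: queue=[H,F,G,B,D,C] q_used=0 → run H
t=19: queue=[H,F,G,B,D,C] q_used=1 → run H
t=20: queue=[F,G,B,D,C,H] q_used=0 → run F
t=21: queue=[F,G,B,D,C,H] q_used=1 → run F
t=22: queue=[G,B,D,C,H,F] q_used=0 → run G
t=23: queue=[G,B,D,C,H,F] q_used=1 → run G
t=24: queue=[B,D,C,H,F,G] q_used=0 → run B
t=25: queue=[D,C,H,F,G] q_used=0 → run D
t=26: queue=[C,H,F,G] q_used=0 → run C
t=27: queue=[C,H,F,G] q_used=1 → run C
t=28: queue=[H,F,G,C] q_used=0 → run H
t=29: queue=[H,F,G,C] q_used=1 → run H
t=30: queue=[F,G,C,H] q_used=0 → run F
t=31: queue=[F,G,C,H] q_used=1 → run F
t=32: queue=[G,C,H] q_used=0 → run G
t=33: queue=[G,C,H] q_used=1 → run G
t=34: queue=[C,H,G] q_used=0 → run C
t=35: queue=[C,H,G] q_used=1 → run C
t=36: queue=[H,G] q_used=0 → run H
t=37: queue=[G] q_used=0 → run G
t=38: queue=[G] q_used=1 → run G
t=39: (idle)
t=40: (idle)
t=41: (idle)
t=42: (idle)
t=43: (idle)
t=44: (idle)
t=45: (idle)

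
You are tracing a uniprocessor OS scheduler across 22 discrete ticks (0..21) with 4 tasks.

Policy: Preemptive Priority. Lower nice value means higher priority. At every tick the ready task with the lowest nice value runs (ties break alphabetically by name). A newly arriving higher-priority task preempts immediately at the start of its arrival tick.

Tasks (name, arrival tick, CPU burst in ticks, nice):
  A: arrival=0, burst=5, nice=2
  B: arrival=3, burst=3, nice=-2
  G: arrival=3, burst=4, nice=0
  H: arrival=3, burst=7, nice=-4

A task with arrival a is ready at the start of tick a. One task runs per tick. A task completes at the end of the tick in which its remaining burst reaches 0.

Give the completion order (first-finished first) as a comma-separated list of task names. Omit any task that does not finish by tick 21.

completion order = H, B, G, A

t=0: ready={A} → run A
t=1: ready={A} → run A
t=2: ready={A} → run A
t=3: ready={A,B,G,H} → run H
t=4: ready={A,B,G,H} → run H
t=5: ready={A,B,G,H} → run H
t=6: ready={A,B,G,H} → run H
t=7: ready={A,B,G,H} → run H
t=8: ready={A,B,G,H} → run H
t=9: ready={A,B,G,H} → run H
t=10: ready={A,B,G} → run B
t=11: ready={A,B,G} → run B
t=12: ready={A,B,G} → run B
t=13: ready={A,G} → run G
t=14: ready={A,G} → run G
t=15: ready={A,G} → run G
t=16: ready={A,G} → run G
t=17: ready={A} → run A
t=18: ready={A} → run A
t=19: (idle)
t=20: (idle)
t=21: (idle)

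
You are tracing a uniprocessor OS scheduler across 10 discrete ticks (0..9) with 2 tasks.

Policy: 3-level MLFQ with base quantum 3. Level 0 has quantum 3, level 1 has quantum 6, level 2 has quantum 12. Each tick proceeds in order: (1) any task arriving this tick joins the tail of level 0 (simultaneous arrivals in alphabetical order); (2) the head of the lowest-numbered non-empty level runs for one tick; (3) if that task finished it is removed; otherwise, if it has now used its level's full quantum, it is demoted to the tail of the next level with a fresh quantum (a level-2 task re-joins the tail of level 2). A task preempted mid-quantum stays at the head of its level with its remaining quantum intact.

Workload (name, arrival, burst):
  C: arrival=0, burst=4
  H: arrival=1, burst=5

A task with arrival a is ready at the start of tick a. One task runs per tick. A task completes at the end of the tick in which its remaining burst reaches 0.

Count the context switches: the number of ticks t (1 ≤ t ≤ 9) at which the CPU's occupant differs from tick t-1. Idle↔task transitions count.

t=0: L0/L1/L2 = C/-/- → run C
t=1: L0/L1/L2 = CH/-/- → run C
t=2: L0/L1/L2 = CH/-/- → run C
t=3: L0/L1/L2 = H/C/- → run H
t=4: L0/L1/L2 = H/C/- → run H
t=5: L0/L1/L2 = H/C/- → run H
t=6: L0/L1/L2 = -/CH/- → run C
t=7: L0/L1/L2 = -/H/- → run H
t=8: L0/L1/L2 = -/H/- → run H
t=9: (idle)

context switches = 4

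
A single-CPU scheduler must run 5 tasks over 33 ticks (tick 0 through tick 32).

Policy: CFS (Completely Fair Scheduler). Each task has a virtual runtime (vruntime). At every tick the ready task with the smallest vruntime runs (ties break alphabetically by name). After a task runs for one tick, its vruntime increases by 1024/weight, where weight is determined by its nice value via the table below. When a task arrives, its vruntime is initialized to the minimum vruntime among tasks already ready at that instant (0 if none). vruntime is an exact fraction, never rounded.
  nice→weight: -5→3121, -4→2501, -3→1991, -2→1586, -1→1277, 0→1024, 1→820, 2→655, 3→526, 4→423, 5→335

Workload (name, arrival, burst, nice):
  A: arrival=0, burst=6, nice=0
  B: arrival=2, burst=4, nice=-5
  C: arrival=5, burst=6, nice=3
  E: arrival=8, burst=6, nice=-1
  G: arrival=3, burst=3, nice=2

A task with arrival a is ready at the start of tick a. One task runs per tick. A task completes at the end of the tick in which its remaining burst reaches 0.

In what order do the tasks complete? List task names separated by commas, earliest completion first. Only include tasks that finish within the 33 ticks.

completion order = B, A, G, E, C

t=0: vr[A=0] → run A
t=1: vr[A=1] → run A
t=2: vr[A=2 B=2] → run A
t=3: vr[A=3 B=2 G=2] → run B
t=4: vr[A=3 B=7266/3121 G=2] → run G
t=5: vr[A=3 B=7266/3121 C=7266/3121 G=2334/655] → run B
t=6: vr[A=3 B=8290/3121 C=7266/3121 G=2334/655] → run C
t=7: vr[A=3 B=8290/3121 C=3508910/820823 G=2334/655] → run B
t=8: vr[A=3 B=9314/3121 C=3508910/820823 E=9314/3121 G=2334/655] → run B
t=9: vr[A=3 C=3508910/820823 E=9314/3121 G=2334/655] → run E
t=10: vr[A=3 C=3508910/820823 E=15089882/3985517 G=2334/655] → run A
t=11: vr[A=4 C=3508910/820823 E=15089882/3985517 G=2334/655] → run G
t=12: vr[A=4 C=3508910/820823 E=15089882/3985517 G=3358/655] → run E
t=13: vr[A=4 C=3508910/820823 E=18285786/3985517 G=3358/655] → run A
t=14: vr[A=5 C=3508910/820823 E=18285786/3985517 G=3358/655] → run C
t=15: vr[A=5 C=5106862/820823 E=18285786/3985517 G=3358/655] → run E
t=16: vr[A=5 C=5106862/820823 E=21481690/3985517 G=3358/655] → run A
t=17: vr[C=5106862/820823 E=21481690/3985517 G=3358/655] → run G
t=18: vr[C=5106862/820823 E=21481690/3985517] → run E
t=19: vr[C=5106862/820823 E=24677594/3985517] → run E
t=20: vr[C=5106862/820823 E=27873498/3985517] → run C
t=21: vr[C=6704814/820823 E=27873498/3985517] → run E
t=22: vr[C=6704814/820823] → run C
t=23: vr[C=8302766/820823] → run C
t=24: vr[C=9900718/820823] → run C
t=25: (idle)
t=26: (idle)
t=27: (idle)
t=28: (idle)
t=29: (idle)
t=30: (idle)
t=31: (idle)
t=32: (idle)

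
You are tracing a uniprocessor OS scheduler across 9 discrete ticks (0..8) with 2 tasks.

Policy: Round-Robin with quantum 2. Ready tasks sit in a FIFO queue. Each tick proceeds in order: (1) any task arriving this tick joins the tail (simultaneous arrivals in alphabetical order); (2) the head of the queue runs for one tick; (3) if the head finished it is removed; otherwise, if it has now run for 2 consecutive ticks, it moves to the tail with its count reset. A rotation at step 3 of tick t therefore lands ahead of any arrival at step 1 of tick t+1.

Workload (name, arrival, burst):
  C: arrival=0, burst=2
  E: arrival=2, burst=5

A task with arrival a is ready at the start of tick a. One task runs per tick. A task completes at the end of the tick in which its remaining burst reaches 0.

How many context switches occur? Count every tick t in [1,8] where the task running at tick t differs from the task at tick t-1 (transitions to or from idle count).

context switches = 2

t=0: queue=[C] q_used=0 → run C
t=1: queue=[C] q_used=1 → run C
t=2: queue=[E] q_used=0 → run E
t=3: queue=[E] q_used=1 → run E
t=4: queue=[E] q_used=0 → run E
t=5: queue=[E] q_used=1 → run E
t=6: queue=[E] q_used=0 → run E
t=7: (idle)
t=8: (idle)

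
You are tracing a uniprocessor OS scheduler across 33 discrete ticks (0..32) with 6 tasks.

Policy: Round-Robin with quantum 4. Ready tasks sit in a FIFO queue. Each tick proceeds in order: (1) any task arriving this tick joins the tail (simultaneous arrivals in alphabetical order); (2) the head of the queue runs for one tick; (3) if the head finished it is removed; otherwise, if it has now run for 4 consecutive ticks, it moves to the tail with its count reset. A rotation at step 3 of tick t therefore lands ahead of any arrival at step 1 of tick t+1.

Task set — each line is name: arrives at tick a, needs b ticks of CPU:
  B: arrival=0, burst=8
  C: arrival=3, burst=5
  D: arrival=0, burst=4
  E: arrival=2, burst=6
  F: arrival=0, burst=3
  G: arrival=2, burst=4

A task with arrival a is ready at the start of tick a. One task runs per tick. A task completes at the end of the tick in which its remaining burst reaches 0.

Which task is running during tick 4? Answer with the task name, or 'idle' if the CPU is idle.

t=0: queue=[B,D,F] q_used=0 → run B
t=1: queue=[B,D,F] q_used=1 → run B
t=2: queue=[B,D,F,E,G] q_used=2 → run B
t=3: queue=[B,D,F,E,G,C] q_used=3 → run B
t=4: queue=[D,F,E,G,C,B] q_used=0 → run D
t=5: queue=[D,F,E,G,C,B] q_used=1 → run D
t=6: queue=[D,F,E,G,C,B] q_used=2 → run D
t=7: queue=[D,F,E,G,C,B] q_used=3 → run D
t=8: queue=[F,E,G,C,B] q_used=0 → run F
t=9: queue=[F,E,G,C,B] q_used=1 → run F
t=10: queue=[F,E,G,C,B] q_used=2 → run F
t=11: queue=[E,G,C,B] q_used=0 → run E
t=12: queue=[E,G,C,B] q_used=1 → run E
t=13: queue=[E,G,C,B] q_used=2 → run E
t=14: queue=[E,G,C,B] q_used=3 → run E
t=15: queue=[G,C,B,E] q_used=0 → run G
t=16: queue=[G,C,B,E] q_used=1 → run G
t=17: queue=[G,C,B,E] q_used=2 → run G
t=18: queue=[G,C,B,E] q_used=3 → run G
t=19: queue=[C,B,E] q_used=0 → run C
t=20: queue=[C,B,E] q_used=1 → run C
t=21: queue=[C,B,E] q_used=2 → run C
t=22: queue=[C,B,E] q_used=3 → run C
t=23: queue=[B,E,C] q_used=0 → run B
t=24: queue=[B,E,C] q_used=1 → run B
t=25: queue=[B,E,C] q_used=2 → run B
t=26: queue=[B,E,C] q_used=3 → run B
t=27: queue=[E,C] q_used=0 → run E
t=28: queue=[E,C] q_used=1 → run E
t=29: queue=[C] q_used=0 → run C
t=30: (idle)
t=31: (idle)
t=32: (idle)

running at tick 4 = D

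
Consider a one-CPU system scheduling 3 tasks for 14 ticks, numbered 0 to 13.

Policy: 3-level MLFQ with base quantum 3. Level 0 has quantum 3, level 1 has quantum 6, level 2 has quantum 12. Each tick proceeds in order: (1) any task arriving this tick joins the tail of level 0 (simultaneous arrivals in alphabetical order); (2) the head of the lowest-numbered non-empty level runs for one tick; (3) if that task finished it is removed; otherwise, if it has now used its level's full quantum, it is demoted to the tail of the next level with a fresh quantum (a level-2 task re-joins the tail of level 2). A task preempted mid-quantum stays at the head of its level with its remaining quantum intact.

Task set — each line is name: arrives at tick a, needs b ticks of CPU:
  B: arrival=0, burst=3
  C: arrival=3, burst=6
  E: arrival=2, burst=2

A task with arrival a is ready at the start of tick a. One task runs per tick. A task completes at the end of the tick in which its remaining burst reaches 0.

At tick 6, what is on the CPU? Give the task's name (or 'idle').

running at tick 6 = C

t=0: L0/L1/L2 = B/-/- → run B
t=1: L0/L1/L2 = B/-/- → run B
t=2: L0/L1/L2 = BE/-/- → run B
t=3: L0/L1/L2 = EC/-/- → run E
t=4: L0/L1/L2 = EC/-/- → run E
t=5: L0/L1/L2 = C/-/- → run C
t=6: L0/L1/L2 = C/-/- → run C
t=7: L0/L1/L2 = C/-/- → run C
t=8: L0/L1/L2 = -/C/- → run C
t=9: L0/L1/L2 = -/C/- → run C
t=10: L0/L1/L2 = -/C/- → run C
t=11: (idle)
t=12: (idle)
t=13: (idle)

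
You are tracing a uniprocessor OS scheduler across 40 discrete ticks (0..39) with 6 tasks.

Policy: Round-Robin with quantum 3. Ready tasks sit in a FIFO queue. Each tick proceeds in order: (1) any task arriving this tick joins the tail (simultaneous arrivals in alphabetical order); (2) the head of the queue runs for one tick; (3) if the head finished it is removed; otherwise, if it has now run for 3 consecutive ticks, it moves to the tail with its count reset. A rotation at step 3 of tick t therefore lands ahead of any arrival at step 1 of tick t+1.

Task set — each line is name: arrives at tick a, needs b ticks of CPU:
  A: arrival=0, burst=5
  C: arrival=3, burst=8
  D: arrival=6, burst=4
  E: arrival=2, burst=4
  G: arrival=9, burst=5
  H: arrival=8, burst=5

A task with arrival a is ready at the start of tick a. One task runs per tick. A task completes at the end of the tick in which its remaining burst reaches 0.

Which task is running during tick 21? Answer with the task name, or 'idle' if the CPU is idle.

running at tick 21 = C

t=0: queue=[A] q_used=0 → run A
t=1: queue=[A] q_used=1 → run A
t=2: queue=[A,E] q_used=2 → run A
t=3: queue=[E,A,C] q_used=0 → run E
t=4: queue=[E,A,C] q_used=1 → run E
t=5: queue=[E,A,C] q_used=2 → run E
t=6: queue=[A,C,E,D] q_used=0 → run A
t=7: queue=[A,C,E,D] q_used=1 → run A
t=8: queue=[C,E,D,H] q_used=0 → run C
t=9: queue=[C,E,D,H,G] q_used=1 → run C
t=10: queue=[C,E,D,H,G] q_used=2 → run C
t=11: queue=[E,D,H,G,C] q_used=0 → run E
t=12: queue=[D,H,G,C] q_used=0 → run D
t=13: queue=[D,H,G,C] q_used=1 → run D
t=14: queue=[D,H,G,C] q_used=2 → run D
t=15: queue=[H,G,C,D] q_used=0 → run H
t=16: queue=[H,G,C,D] q_used=1 → run H
t=17: queue=[H,G,C,D] q_used=2 → run H
t=18: queue=[G,C,D,H] q_used=0 → run G
t=19: queue=[G,C,D,H] q_used=1 → run G
t=20: queue=[G,C,D,H] q_used=2 → run G
t=21: queue=[C,D,H,G] q_used=0 → run C
t=22: queue=[C,D,H,G] q_used=1 → run C
t=23: queue=[C,D,H,G] q_used=2 → run C
t=24: queue=[D,H,G,C] q_used=0 → run D
t=25: queue=[H,G,C] q_used=0 → run H
t=26: queue=[H,G,C] q_used=1 → run H
t=27: queue=[G,C] q_used=0 → run G
t=28: queue=[G,C] q_used=1 → run G
t=29: queue=[C] q_used=0 → run C
t=30: queue=[C] q_used=1 → run C
t=31: (idle)
t=32: (idle)
t=33: (idle)
t=34: (idle)
t=35: (idle)
t=36: (idle)
t=37: (idle)
t=38: (idle)
t=39: (idle)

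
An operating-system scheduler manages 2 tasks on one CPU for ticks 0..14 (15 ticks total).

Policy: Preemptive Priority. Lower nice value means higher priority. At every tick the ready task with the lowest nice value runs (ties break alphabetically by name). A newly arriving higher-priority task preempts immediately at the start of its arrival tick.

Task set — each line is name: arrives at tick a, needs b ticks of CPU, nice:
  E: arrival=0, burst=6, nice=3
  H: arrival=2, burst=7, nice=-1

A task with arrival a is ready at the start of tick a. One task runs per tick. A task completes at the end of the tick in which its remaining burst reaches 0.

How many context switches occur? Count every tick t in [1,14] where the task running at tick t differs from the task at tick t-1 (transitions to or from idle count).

t=0: ready={E} → run E
t=1: ready={E} → run E
t=2: ready={E,H} → run H
t=3: ready={E,H} → run H
t=4: ready={E,H} → run H
t=5: ready={E,H} → run H
t=6: ready={E,H} → run H
t=7: ready={E,H} → run H
t=8: ready={E,H} → run H
t=9: ready={E} → run E
t=10: ready={E} → run E
t=11: ready={E} → run E
t=12: ready={E} → run E
t=13: (idle)
t=14: (idle)

context switches = 3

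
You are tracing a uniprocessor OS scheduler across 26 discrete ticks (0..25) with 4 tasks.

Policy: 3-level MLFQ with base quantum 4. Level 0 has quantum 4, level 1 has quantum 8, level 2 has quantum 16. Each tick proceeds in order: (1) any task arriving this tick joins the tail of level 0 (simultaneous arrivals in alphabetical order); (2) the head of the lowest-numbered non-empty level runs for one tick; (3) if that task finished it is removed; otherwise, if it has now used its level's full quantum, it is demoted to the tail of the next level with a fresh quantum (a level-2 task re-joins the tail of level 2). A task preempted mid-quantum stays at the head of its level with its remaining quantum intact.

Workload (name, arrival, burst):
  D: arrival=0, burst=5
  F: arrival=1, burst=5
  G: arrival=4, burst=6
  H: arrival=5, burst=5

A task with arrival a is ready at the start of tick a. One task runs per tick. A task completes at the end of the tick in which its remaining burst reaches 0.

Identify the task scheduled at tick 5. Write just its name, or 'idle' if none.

t=0: L0/L1/L2 = D/-/- → run D
t=1: L0/L1/L2 = DF/-/- → run D
t=2: L0/L1/L2 = DF/-/- → run D
t=3: L0/L1/L2 = DF/-/- → run D
t=4: L0/L1/L2 = FG/D/- → run F
t=5: L0/L1/L2 = FGH/D/- → run F
t=6: L0/L1/L2 = FGH/D/- → run F
t=7: L0/L1/L2 = FGH/D/- → run F
t=8: L0/L1/L2 = GH/DF/- → run G
t=9: L0/L1/L2 = GH/DF/- → run G
t=10: L0/L1/L2 = GH/DF/- → run G
t=11: L0/L1/L2 = GH/DF/- → run G
t=12: L0/L1/L2 = H/DFG/- → run H
t=13: L0/L1/L2 = H/DFG/- → run H
t=14: L0/L1/L2 = H/DFG/- → run H
t=15: L0/L1/L2 = H/DFG/- → run H
t=16: L0/L1/L2 = -/DFGH/- → run D
t=17: L0/L1/L2 = -/FGH/- → run F
t=18: L0/L1/L2 = -/GH/- → run G
t=19: L0/L1/L2 = -/GH/- → run G
t=20: L0/L1/L2 = -/H/- → run H
t=21: (idle)
t=22: (idle)
t=23: (idle)
t=24: (idle)
t=25: (idle)

running at tick 5 = F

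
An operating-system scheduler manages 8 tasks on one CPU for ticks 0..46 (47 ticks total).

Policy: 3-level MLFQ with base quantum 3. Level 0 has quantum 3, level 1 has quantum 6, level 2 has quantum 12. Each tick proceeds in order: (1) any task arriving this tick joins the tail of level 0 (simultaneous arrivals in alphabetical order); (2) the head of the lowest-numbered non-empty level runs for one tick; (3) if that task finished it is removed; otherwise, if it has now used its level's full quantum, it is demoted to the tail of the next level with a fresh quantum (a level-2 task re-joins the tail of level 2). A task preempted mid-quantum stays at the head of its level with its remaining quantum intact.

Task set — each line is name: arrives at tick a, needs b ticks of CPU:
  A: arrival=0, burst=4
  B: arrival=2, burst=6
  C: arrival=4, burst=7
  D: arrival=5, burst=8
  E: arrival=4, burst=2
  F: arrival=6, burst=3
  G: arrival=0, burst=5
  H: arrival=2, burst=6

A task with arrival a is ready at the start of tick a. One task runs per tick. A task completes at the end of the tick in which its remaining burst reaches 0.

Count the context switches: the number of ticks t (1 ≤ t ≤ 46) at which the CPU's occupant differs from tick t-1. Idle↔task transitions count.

context switches = 14

t=0: L0/L1/L2 = AG/-/- → run A
t=1: L0/L1/L2 = AG/-/- → run A
t=2: L0/L1/L2 = AGBH/-/- → run A
t=3: L0/L1/L2 = GBH/A/- → run G
t=4: L0/L1/L2 = GBHCE/A/- → run G
t=5: L0/L1/L2 = GBHCED/A/- → run G
t=6: L0/L1/L2 = BHCEDF/AG/- → run B
t=7: L0/L1/L2 = BHCEDF/AG/- → run B
t=8: L0/L1/L2 = BHCEDF/AG/- → run B
t=9: L0/L1/L2 = HCEDF/AGB/- → run H
t=10: L0/L1/L2 = HCEDF/AGB/- → run H
t=11: L0/L1/L2 = HCEDF/AGB/- → run H
t=12: L0/L1/L2 = CEDF/AGBH/- → run C
t=13: L0/L1/L2 = CEDF/AGBH/- → run C
t=14: L0/L1/L2 = CEDF/AGBH/- → run C
t=15: L0/L1/L2 = EDF/AGBHC/- → run E
t=16: L0/L1/L2 = EDF/AGBHC/- → run E
t=17: L0/L1/L2 = DF/AGBHC/- → run D
t=18: L0/L1/L2 = DF/AGBHC/- → run D
t=19: L0/L1/L2 = DF/AGBHC/- → run D
t=20: L0/L1/L2 = F/AGBHCD/- → run F
t=21: L0/L1/L2 = F/AGBHCD/- → run F
t=22: L0/L1/L2 = F/AGBHCD/- → run F
t=23: L0/L1/L2 = -/AGBHCD/- → run A
t=24: L0/L1/L2 = -/GBHCD/- → run G
t=25: L0/L1/L2 = -/GBHCD/- → run G
t=26: L0/L1/L2 = -/BHCD/- → run B
t=27: L0/L1/L2 = -/BHCD/- → run B
t=28: L0/L1/L2 = -/BHCD/- → run B
t=29: L0/L1/L2 = -/HCD/- → run H
t=30: L0/L1/L2 = -/HCD/- → run H
t=31: L0/L1/L2 = -/HCD/- → run H
t=32: L0/L1/L2 = -/CD/- → run C
t=33: L0/L1/L2 = -/CD/- → run C
t=34: L0/L1/L2 = -/CD/- → run C
t=35: L0/L1/L2 = -/CD/- → run C
t=36: L0/L1/L2 = -/D/- → run D
t=37: L0/L1/L2 = -/D/- → run D
t=38: L0/L1/L2 = -/D/- → run D
t=39: L0/L1/L2 = -/D/- → run D
t=40: L0/L1/L2 = -/D/- → run D
t=41: (idle)
t=42: (idle)
t=43: (idle)
t=44: (idle)
t=45: (idle)
t=46: (idle)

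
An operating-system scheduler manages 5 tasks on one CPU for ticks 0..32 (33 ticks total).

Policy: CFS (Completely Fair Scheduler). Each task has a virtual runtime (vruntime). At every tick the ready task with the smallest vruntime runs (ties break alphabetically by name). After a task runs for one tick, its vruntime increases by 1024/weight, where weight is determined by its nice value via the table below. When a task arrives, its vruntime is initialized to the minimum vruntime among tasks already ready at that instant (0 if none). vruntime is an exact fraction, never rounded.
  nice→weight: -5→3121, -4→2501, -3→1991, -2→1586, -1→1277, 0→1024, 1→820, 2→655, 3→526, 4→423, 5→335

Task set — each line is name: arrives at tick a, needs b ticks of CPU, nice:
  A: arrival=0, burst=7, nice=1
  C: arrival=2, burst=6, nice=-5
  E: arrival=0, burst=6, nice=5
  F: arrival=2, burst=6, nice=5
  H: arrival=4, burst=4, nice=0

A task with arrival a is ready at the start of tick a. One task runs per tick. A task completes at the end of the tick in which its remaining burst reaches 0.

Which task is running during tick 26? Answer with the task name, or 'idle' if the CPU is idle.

running at tick 26 = F

t=0: vr[A=0 E=0] → run A
t=1: vr[A=256/205 E=0] → run E
t=2: vr[A=256/205 C=256/205 E=1024/335 F=256/205] → run A
t=3: vr[A=512/205 C=256/205 E=1024/335 F=256/205] → run C
t=4: vr[A=512/205 C=1008896/639805 E=1024/335 F=256/205 H=256/205] → run F
t=5: vr[A=512/205 C=1008896/639805 E=1024/335 F=59136/13735 H=256/205] → run H
t=6: vr[A=512/205 C=1008896/639805 E=1024/335 F=59136/13735 H=461/205] → run C
t=7: vr[A=512/205 C=1218816/639805 E=1024/335 F=59136/13735 H=461/205] → run C
t=8: vr[A=512/205 C=1428736/639805 E=1024/335 F=59136/13735 H=461/205] → run C
t=9: vr[A=512/205 C=1638656/639805 E=1024/335 F=59136/13735 H=461/205] → run H
t=10: vr[A=512/205 C=1638656/639805 E=1024/335 F=59136/13735 H=666/205] → run A
t=11: vr[A=768/205 C=1638656/639805 E=1024/335 F=59136/13735 H=666/205] → run C
t=12: vr[A=768/205 C=1848576/639805 E=1024/335 F=59136/13735 H=666/205] → run C
t=13: vr[A=768/205 E=1024/335 F=59136/13735 H=666/205] → run E
t=14: vr[A=768/205 E=2048/335 F=59136/13735 H=666/205] → run H
t=15: vr[A=768/205 E=2048/335 F=59136/13735 H=871/205] → run A
t=16: vr[A=1024/205 E=2048/335 F=59136/13735 H=871/205] → run H
t=17: vr[A=1024/205 E=2048/335 F=59136/13735] → run F
t=18: vr[A=1024/205 E=2048/335 F=20224/2747] → run A
t=19: vr[A=256/41 E=2048/335 F=20224/2747] → run E
t=20: vr[A=256/41 E=3072/335 F=20224/2747] → run A
t=21: vr[A=1536/205 E=3072/335 F=20224/2747] → run F
t=22: vr[A=1536/205 E=3072/335 F=143104/13735] → run A
t=23: vr[E=3072/335 F=143104/13735] → run E
t=24: vr[E=4096/335 F=143104/13735] → run F
t=25: vr[E=4096/335 F=185088/13735] → run E
t=26: vr[E=1024/67 F=185088/13735] → run F
t=27: vr[E=1024/67 F=227072/13735] → run E
t=28: vr[F=227072/13735] → run F
t=29: (idle)
t=30: (idle)
t=31: (idle)
t=32: (idle)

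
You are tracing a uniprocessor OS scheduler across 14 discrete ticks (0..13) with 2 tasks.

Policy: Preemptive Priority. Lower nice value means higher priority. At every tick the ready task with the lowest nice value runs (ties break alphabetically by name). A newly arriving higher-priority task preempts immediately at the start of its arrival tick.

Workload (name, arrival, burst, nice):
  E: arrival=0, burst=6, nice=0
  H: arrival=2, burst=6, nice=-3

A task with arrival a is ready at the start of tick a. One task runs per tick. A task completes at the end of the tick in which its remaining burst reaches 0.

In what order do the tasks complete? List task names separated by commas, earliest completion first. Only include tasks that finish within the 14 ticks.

t=0: ready={E} → run E
t=1: ready={E} → run E
t=2: ready={E,H} → run H
t=3: ready={E,H} → run H
t=4: ready={E,H} → run H
t=5: ready={E,H} → run H
t=6: ready={E,H} → run H
t=7: ready={E,H} → run H
t=8: ready={E} → run E
t=9: ready={E} → run E
t=10: ready={E} → run E
t=11: ready={E} → run E
t=12: (idle)
t=13: (idle)

completion order = H, E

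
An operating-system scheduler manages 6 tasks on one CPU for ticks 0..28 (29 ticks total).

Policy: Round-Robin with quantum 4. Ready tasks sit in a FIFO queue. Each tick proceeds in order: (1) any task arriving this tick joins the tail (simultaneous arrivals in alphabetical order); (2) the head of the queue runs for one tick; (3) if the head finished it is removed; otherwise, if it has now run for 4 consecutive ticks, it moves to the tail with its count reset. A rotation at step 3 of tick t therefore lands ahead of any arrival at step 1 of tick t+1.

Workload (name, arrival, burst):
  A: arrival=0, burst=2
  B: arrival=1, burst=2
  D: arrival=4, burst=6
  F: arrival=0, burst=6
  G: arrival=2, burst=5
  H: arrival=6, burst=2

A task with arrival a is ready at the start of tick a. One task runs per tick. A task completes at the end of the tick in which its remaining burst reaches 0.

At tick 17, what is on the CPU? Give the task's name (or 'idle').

t=0: queue=[A,F] q_used=0 → run A
t=1: queue=[A,F,B] q_used=1 → run A
t=2: queue=[F,B,G] q_used=0 → run F
t=3: queue=[F,B,G] q_used=1 → run F
t=4: queue=[F,B,G,D] q_used=2 → run F
t=5: queue=[F,B,G,D] q_used=3 → run F
t=6: queue=[B,G,D,F,H] q_used=0 → run B
t=7: queue=[B,G,D,F,H] q_used=1 → run B
t=8: queue=[G,D,F,H] q_used=0 → run G
t=9: queue=[G,D,F,H] q_used=1 → run G
t=10: queue=[G,D,F,H] q_used=2 → run G
t=11: queue=[G,D,F,H] q_used=3 → run G
t=12: queue=[D,F,H,G] q_used=0 → run D
t=13: queue=[D,F,H,G] q_used=1 → run D
t=14: queue=[D,F,H,G] q_used=2 → run D
t=15: queue=[D,F,H,G] q_used=3 → run D
t=16: queue=[F,H,G,D] q_used=0 → run F
t=17: queue=[F,H,G,D] q_used=1 → run F
t=18: queue=[H,G,D] q_used=0 → run H
t=19: queue=[H,G,D] q_used=1 → run H
t=20: queue=[G,D] q_used=0 → run G
t=21: queue=[D] q_used=0 → run D
t=22: queue=[D] q_used=1 → run D
t=23: (idle)
t=24: (idle)
t=25: (idle)
t=26: (idle)
t=27: (idle)
t=28: (idle)

running at tick 17 = F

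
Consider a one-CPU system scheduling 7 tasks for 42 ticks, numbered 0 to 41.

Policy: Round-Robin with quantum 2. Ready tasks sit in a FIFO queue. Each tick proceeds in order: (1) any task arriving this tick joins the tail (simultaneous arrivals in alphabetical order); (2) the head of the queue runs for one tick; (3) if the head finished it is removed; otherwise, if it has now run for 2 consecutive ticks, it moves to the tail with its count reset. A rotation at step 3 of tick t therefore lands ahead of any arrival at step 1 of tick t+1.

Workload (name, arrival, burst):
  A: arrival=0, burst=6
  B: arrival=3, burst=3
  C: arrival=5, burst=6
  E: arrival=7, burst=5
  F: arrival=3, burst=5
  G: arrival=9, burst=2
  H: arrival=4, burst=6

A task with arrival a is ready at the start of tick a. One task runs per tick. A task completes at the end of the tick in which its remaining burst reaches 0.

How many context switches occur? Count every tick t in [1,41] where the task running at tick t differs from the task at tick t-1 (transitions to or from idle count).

context switches = 17

t=0: queue=[A] q_used=0 → run A
t=1: queue=[A] q_used=1 → run A
t=2: queue=[A] q_used=0 → run A
t=3: queue=[A,B,F] q_used=1 → run A
t=4: queue=[B,F,A,H] q_used=0 → run B
t=5: queue=[B,F,A,H,C] q_used=1 → run B
t=6: queue=[F,A,H,C,B] q_used=0 → run F
t=7: queue=[F,A,H,C,B,E] q_used=1 → run F
t=8: queue=[A,H,C,B,E,F] q_used=0 → run A
t=9: queue=[A,H,C,B,E,F,G] q_used=1 → run A
t=10: queue=[H,C,B,E,F,G] q_used=0 → run H
t=11: queue=[H,C,B,E,F,G] q_used=1 → run H
t=12: queue=[C,B,E,F,G,H] q_used=0 → run C
t=13: queue=[C,B,E,F,G,H] q_used=1 → run C
t=14: queue=[B,E,F,G,H,C] q_used=0 → run B
t=15: queue=[E,F,G,H,C] q_used=0 → run E
t=16: queue=[E,F,G,H,C] q_used=1 → run E
t=17: queue=[F,G,H,C,E] q_used=0 → run F
t=18: queue=[F,G,H,C,E] q_used=1 → run F
t=19: queue=[G,H,C,E,F] q_used=0 → run G
t=20: queue=[G,H,C,E,F] q_used=1 → run G
t=21: queue=[H,C,E,F] q_used=0 → run H
t=22: queue=[H,C,E,F] q_used=1 → run H
t=23: queue=[C,E,F,H] q_used=0 → run C
t=24: queue=[C,E,F,H] q_used=1 → run C
t=25: queue=[E,F,H,C] q_used=0 → run E
t=26: queue=[E,F,H,C] q_used=1 → run E
t=27: queue=[F,H,C,E] q_used=0 → run F
t=28: queue=[H,C,E] q_used=0 → run H
t=29: queue=[H,C,E] q_used=1 → run H
t=30: queue=[C,E] q_used=0 → run C
t=31: queue=[C,E] q_used=1 → run C
t=32: queue=[E] q_used=0 → run E
t=33: (idle)
t=34: (idle)
t=35: (idle)
t=36: (idle)
t=37: (idle)
t=38: (idle)
t=39: (idle)
t=40: (idle)
t=41: (idle)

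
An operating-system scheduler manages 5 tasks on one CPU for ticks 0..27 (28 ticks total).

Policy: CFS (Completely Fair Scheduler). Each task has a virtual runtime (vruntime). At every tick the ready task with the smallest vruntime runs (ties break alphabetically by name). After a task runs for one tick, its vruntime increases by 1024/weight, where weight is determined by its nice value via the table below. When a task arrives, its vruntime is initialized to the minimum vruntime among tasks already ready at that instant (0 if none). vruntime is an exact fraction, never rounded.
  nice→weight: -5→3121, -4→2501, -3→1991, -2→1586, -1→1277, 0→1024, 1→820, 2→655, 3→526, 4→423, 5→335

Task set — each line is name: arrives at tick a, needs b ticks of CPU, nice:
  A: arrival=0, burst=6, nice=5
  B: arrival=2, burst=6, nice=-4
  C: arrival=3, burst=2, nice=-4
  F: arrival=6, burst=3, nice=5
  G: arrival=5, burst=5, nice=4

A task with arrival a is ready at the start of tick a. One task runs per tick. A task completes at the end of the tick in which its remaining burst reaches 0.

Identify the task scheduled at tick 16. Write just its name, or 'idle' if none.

running at tick 16 = G

t=0: vr[A=0] → run A
t=1: vr[A=1024/335] → run A
t=2: vr[A=2048/335 B=2048/335] → run A
t=3: vr[A=3072/335 B=2048/335 C=2048/335] → run B
t=4: vr[A=3072/335 B=5465088/837835 C=2048/335] → run C
t=5: vr[A=3072/335 B=5465088/837835 C=5465088/837835 G=5465088/837835] → run B
t=6: vr[A=3072/335 B=5808128/837835 C=5465088/837835 F=5465088/837835 G=5465088/837835] → run C
t=7: vr[A=3072/335 B=5808128/837835 F=5465088/837835 G=5465088/837835] → run F
t=8: vr[A=3072/335 B=5808128/837835 F=8026112/837835 G=5465088/837835] → run G
t=9: vr[A=3072/335 B=5808128/837835 F=8026112/837835 G=3169675264/354404205] → run B
t=10: vr[A=3072/335 B=6151168/837835 F=8026112/837835 G=3169675264/354404205] → run B
t=11: vr[A=3072/335 B=6494208/837835 F=8026112/837835 G=3169675264/354404205] → run B
t=12: vr[A=3072/335 B=6837248/837835 F=8026112/837835 G=3169675264/354404205] → run B
t=13: vr[A=3072/335 F=8026112/837835 G=3169675264/354404205] → run G
t=14: vr[A=3072/335 F=8026112/837835 G=4027618304/354404205] → run A
t=15: vr[A=4096/335 F=8026112/837835 G=4027618304/354404205] → run F
t=16: vr[A=4096/335 F=10587136/837835 G=4027618304/354404205] → run G
t=17: vr[A=4096/335 F=10587136/837835 G=1628520448/118134735] → run A
t=18: vr[A=1024/67 F=10587136/837835 G=1628520448/118134735] → run F
t=19: vr[A=1024/67 G=1628520448/118134735] → run G
t=20: vr[A=1024/67 G=5743504384/354404205] → run A
t=21: vr[G=5743504384/354404205] → run G
t=22: (idle)
t=23: (idle)
t=24: (idle)
t=25: (idle)
t=26: (idle)
t=27: (idle)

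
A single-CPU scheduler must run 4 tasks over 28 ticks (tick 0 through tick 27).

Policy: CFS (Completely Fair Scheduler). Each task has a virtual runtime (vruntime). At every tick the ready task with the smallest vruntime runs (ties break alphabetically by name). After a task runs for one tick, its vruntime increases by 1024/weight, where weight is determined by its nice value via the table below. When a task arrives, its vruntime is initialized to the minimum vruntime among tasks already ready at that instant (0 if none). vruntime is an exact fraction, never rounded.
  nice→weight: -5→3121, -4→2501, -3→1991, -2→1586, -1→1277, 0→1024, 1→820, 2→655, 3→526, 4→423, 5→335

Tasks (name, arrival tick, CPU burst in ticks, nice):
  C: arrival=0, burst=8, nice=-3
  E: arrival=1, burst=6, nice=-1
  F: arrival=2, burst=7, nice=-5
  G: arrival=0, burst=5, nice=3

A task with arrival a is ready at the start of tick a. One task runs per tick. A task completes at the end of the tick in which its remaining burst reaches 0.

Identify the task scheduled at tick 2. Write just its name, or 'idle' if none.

running at tick 2 = F

t=0: vr[C=0 G=0] → run C
t=1: vr[C=1024/1991 E=0 G=0] → run E
t=2: vr[C=1024/1991 E=1024/1277 F=0 G=0] → run F
t=3: vr[C=1024/1991 E=1024/1277 F=1024/3121 G=0] → run G
t=4: vr[C=1024/1991 E=1024/1277 F=1024/3121 G=512/263] → run F
t=5: vr[C=1024/1991 E=1024/1277 F=2048/3121 G=512/263] → run C
t=6: vr[C=2048/1991 E=1024/1277 F=2048/3121 G=512/263] → run F
t=7: vr[C=2048/1991 E=1024/1277 F=3072/3121 G=512/263] → run E
t=8: vr[C=2048/1991 E=2048/1277 F=3072/3121 G=512/263] → run F
t=9: vr[C=2048/1991 E=2048/1277 F=4096/3121 G=512/263] → run C
t=10: vr[C=3072/1991 E=2048/1277 F=4096/3121 G=512/263] → run F
t=11: vr[C=3072/1991 E=2048/1277 F=5120/3121 G=512/263] → run C
t=12: vr[C=4096/1991 E=2048/1277 F=5120/3121 G=512/263] → run E
t=13: vr[C=4096/1991 E=3072/1277 F=5120/3121 G=512/263] → run F
t=14: vr[C=4096/1991 E=3072/1277 F=6144/3121 G=512/263] → run G
t=15: vr[C=4096/1991 E=3072/1277 F=6144/3121 G=1024/263] → run F
t=16: vr[C=4096/1991 E=3072/1277 G=1024/263] → run C
t=17: vr[C=5120/1991 E=3072/1277 G=1024/263] → run E
t=18: vr[C=5120/1991 E=4096/1277 G=1024/263] → run C
t=19: vr[C=6144/1991 E=4096/1277 G=1024/263] → run C
t=20: vr[C=7168/1991 E=4096/1277 G=1024/263] → run E
t=21: vr[C=7168/1991 E=5120/1277 G=1024/263] → run C
t=22: vr[E=5120/1277 G=1024/263] → run G
t=23: vr[E=5120/1277 G=1536/263] → run E
t=24: vr[G=1536/263] → run G
t=25: vr[G=2048/263] → run G
t=26: (idle)
t=27: (idle)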